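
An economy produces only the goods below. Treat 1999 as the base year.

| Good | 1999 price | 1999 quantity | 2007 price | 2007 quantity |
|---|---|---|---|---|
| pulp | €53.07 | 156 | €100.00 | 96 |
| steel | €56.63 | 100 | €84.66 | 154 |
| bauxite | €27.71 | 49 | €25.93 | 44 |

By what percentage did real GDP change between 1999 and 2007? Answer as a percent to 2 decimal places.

Real GDP 1999 = Nominal GDP 1999 = 53.07·156 + 56.63·100 + 27.71·49 = 15299.71.
Real GDP 2007 (at 1999 prices) = 53.07·96 + 56.63·154 + 27.71·44 = 15034.98.
Real growth = 15034.98/15299.71 − 1 = -0.0173.

-1.73%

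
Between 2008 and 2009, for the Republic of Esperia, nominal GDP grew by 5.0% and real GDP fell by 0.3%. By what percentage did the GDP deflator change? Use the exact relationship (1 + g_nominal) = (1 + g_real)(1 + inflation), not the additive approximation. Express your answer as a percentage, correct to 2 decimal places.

(1 + g_nom) = (1 + g_real)(1 + π), so π = 1.0500 / 0.9970 − 1 = 0.05316.

5.32%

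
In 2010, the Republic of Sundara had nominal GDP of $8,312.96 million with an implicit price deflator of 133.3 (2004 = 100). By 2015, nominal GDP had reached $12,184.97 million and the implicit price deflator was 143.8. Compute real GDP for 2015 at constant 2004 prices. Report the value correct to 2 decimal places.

Real GDP = Nominal / (implicit price deflator/100) = 12184.97 / 1.438 = 8473.55.

$8,473.55 million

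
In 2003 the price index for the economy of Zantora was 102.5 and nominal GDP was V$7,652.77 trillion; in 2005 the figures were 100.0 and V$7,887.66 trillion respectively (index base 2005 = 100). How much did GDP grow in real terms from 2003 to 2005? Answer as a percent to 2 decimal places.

5.65%

Real GDP 2003 = 7652.77 / 1.025 = 7466.12.
Real GDP 2005 = 7887.66 / 1.000 = 7887.66.
Real growth = 7887.66 / 7466.12 − 1 = 0.0565.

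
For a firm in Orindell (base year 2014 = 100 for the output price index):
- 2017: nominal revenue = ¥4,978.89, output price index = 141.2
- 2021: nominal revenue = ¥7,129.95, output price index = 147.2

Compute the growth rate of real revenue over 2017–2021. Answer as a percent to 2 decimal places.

37.37%

Real revenue 2017 = 4978.89 / 1.412 = 3526.13.
Real revenue 2021 = 7129.95 / 1.472 = 4843.72.
Real growth = 4843.72 / 3526.13 − 1 = 0.3737.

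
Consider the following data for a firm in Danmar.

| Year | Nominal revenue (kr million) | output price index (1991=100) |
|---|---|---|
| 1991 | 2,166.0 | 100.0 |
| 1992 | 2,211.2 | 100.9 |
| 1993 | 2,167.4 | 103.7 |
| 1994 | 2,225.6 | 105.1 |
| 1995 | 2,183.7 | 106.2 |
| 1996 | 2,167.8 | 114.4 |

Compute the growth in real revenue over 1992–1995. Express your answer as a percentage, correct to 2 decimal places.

-6.17%

Real revenue 1992 = 2211.2/1.009 = 2191.48.
Real revenue 1995 = 2183.7/1.062 = 2056.21.
Change = 2056.21/2191.48 − 1 = -0.0617.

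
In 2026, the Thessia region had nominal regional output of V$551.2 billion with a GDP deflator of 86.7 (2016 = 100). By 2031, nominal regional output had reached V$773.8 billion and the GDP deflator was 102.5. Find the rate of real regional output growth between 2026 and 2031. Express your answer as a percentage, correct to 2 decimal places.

18.74%

Real regional output 2026 = 551.2 / 0.867 = 635.76.
Real regional output 2031 = 773.8 / 1.025 = 754.93.
Real growth = 754.93 / 635.76 − 1 = 0.1874.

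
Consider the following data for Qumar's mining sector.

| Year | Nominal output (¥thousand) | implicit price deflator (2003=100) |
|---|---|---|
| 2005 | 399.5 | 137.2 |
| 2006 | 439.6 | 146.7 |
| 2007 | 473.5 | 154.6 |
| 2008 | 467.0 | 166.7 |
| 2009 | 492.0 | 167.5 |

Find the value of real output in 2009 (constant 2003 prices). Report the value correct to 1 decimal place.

¥293.7 thousand

Real output 2009 = 492.0 / 1.675 = 293.73.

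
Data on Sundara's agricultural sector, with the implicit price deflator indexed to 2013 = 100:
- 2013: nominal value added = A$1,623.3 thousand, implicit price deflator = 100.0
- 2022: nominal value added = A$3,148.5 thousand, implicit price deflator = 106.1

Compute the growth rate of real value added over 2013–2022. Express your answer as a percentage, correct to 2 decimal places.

82.81%

Deflate each year: 2013 → 1623.3/1.000 = 1623.30; 2022 → 3148.5/1.061 = 2967.48.
So real value added changed by 2967.48/1623.30 − 1 = 0.8281, i.e. 82.81%.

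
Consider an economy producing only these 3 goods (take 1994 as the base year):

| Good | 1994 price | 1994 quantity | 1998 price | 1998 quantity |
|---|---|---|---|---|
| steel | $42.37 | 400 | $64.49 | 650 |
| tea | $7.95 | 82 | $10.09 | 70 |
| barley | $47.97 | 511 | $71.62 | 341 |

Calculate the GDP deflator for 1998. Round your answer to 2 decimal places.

150.82

Nominal GDP 1998 = 64.49·650 + 10.09·70 + 71.62·341 = 67047.22.
Real GDP 1998 (at 1994 prices) = 42.37·650 + 7.95·70 + 47.97·341 = 44454.77.
Deflator = Nominal/Real × 100 = 67047.22/44454.77 × 100 = 150.821.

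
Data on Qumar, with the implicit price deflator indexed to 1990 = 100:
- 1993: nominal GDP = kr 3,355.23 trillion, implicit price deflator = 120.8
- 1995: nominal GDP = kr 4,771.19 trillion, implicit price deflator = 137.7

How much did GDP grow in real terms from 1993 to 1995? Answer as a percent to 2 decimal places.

24.75%

Deflate each year: 1993 → 3355.23/1.208 = 2777.51; 1995 → 4771.19/1.377 = 3464.92.
So real GDP changed by 3464.92/2777.51 − 1 = 0.2475, i.e. 24.75%.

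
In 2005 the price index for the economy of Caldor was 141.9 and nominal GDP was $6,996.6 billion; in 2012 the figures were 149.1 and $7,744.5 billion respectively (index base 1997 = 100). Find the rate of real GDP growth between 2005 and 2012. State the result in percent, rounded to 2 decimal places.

Real GDP 2005 = 6996.6 / 1.419 = 4930.66.
Real GDP 2012 = 7744.5 / 1.491 = 5194.16.
Real growth = 5194.16 / 4930.66 − 1 = 0.0534.

5.34%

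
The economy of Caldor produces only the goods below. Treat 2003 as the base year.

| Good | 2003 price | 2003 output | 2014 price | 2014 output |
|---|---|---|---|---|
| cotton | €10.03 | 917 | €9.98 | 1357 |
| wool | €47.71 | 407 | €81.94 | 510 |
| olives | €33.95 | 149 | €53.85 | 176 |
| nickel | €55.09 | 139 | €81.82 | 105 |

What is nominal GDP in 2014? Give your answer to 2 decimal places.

€73400.96

Nominal GDP 2014 = Σ (p_2014 × q_2014) = 9.98·1357 + 81.94·510 + 53.85·176 + 81.82·105 = 73400.96.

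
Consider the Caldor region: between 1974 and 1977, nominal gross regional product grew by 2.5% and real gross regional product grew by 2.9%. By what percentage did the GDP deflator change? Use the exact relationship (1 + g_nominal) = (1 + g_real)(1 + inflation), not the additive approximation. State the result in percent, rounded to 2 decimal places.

-0.39%

(1 + g_nom) = (1 + g_real)(1 + π), so π = 1.0250 / 1.0290 − 1 = -0.00389.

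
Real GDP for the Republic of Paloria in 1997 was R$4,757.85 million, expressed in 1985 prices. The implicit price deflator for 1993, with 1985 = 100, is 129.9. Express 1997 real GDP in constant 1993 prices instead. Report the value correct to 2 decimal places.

R$6,180.45 million

Real GDP in 1993 prices = Real GDP in 1985 prices × (P_1993/P_1985) = 4757.85 × 1.299 = 6180.45.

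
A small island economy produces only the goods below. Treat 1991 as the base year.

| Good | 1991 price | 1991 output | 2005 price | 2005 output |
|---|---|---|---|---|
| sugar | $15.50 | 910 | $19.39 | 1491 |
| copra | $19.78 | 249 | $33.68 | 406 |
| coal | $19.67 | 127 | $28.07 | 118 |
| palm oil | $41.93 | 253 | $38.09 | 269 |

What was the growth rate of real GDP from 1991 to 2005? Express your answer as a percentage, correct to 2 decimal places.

39.22%

Real GDP 1991 = Nominal GDP 1991 = 15.50·910 + 19.78·249 + 19.67·127 + 41.93·253 = 32136.60.
Real GDP 2005 (at 1991 prices) = 15.50·1491 + 19.78·406 + 19.67·118 + 41.93·269 = 44741.41.
Real growth = 44741.41/32136.60 − 1 = 0.3922.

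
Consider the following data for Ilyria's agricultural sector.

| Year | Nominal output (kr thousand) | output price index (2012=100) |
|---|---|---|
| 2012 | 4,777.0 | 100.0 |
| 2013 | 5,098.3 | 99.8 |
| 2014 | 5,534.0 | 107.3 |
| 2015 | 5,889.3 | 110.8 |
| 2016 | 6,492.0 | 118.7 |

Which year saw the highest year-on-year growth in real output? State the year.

2013

2013: real = 5098.3/0.998 = 5108.52; growth vs 2012 (4777.00) = 6.94%.
2014: real = 5534.0/1.073 = 5157.50; growth vs 2013 (5108.52) = 0.96%.
2015: real = 5889.3/1.108 = 5315.25; growth vs 2014 (5157.50) = 3.06%.
2016: real = 6492.0/1.187 = 5469.25; growth vs 2015 (5315.25) = 2.90%.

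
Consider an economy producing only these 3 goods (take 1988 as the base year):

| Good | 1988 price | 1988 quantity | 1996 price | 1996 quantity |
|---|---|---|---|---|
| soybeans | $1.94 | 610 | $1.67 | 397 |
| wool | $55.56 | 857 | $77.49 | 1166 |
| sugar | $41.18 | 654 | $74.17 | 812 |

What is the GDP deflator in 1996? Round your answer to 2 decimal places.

152.78

Nominal GDP 1996 = 1.67·397 + 77.49·1166 + 74.17·812 = 151242.37.
Real GDP 1996 (at 1988 prices) = 1.94·397 + 55.56·1166 + 41.18·812 = 98991.30.
Deflator = Nominal/Real × 100 = 151242.37/98991.30 × 100 = 152.783.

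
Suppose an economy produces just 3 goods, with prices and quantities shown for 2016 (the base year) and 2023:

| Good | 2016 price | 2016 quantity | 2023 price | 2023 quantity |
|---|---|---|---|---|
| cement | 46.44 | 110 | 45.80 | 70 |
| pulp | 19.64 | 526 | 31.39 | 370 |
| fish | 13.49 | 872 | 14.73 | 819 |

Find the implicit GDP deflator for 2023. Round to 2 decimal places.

Nominal GDP 2023 = 45.80·70 + 31.39·370 + 14.73·819 = 26884.17.
Real GDP 2023 (at 2016 prices) = 46.44·70 + 19.64·370 + 13.49·819 = 21565.91.
Deflator = Nominal/Real × 100 = 26884.17/21565.91 × 100 = 124.660.

124.66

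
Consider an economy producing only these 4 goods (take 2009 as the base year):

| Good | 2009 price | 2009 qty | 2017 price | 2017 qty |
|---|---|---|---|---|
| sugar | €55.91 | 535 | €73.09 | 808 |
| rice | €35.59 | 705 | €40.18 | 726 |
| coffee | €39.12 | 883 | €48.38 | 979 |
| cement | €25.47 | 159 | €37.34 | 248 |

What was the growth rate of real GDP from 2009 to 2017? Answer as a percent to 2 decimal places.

Real GDP 2009 = Nominal GDP 2009 = 55.91·535 + 35.59·705 + 39.12·883 + 25.47·159 = 93595.49.
Real GDP 2017 (at 2009 prices) = 55.91·808 + 35.59·726 + 39.12·979 + 25.47·248 = 115628.66.
Real growth = 115628.66/93595.49 − 1 = 0.2354.

23.54%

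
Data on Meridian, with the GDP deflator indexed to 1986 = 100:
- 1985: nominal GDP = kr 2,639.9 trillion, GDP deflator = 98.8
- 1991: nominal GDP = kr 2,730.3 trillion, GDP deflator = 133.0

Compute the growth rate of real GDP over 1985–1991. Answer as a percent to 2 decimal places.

Real GDP 1985 = 2639.9 / 0.988 = 2671.96.
Real GDP 1991 = 2730.3 / 1.330 = 2052.86.
Real growth = 2052.86 / 2671.96 − 1 = -0.2317.

-23.17%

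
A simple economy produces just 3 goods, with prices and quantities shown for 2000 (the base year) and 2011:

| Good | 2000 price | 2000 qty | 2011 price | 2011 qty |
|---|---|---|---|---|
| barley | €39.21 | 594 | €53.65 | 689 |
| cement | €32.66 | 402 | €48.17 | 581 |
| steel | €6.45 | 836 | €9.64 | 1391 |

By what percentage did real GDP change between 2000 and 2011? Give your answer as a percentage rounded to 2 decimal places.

31.45%

Real GDP 2000 = Nominal GDP 2000 = 39.21·594 + 32.66·402 + 6.45·836 = 41812.26.
Real GDP 2011 (at 2000 prices) = 39.21·689 + 32.66·581 + 6.45·1391 = 54963.10.
Real growth = 54963.10/41812.26 − 1 = 0.3145.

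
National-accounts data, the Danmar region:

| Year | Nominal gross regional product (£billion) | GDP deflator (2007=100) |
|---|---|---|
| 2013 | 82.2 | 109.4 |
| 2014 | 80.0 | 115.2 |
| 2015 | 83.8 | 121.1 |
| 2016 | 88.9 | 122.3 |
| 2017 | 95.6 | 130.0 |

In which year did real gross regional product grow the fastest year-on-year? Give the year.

2014: real = 80.0/1.152 = 69.44; growth vs 2013 (75.14) = -7.59%.
2015: real = 83.8/1.211 = 69.20; growth vs 2014 (69.44) = -0.35%.
2016: real = 88.9/1.223 = 72.69; growth vs 2015 (69.20) = 5.04%.
2017: real = 95.6/1.300 = 73.54; growth vs 2016 (72.69) = 1.17%.

2016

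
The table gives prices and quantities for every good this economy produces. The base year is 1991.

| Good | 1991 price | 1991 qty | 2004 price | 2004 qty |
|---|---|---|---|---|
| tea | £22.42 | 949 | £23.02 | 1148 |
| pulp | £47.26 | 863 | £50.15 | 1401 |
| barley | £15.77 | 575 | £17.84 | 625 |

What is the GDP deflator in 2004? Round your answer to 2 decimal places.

Nominal GDP 2004 = 23.02·1148 + 50.15·1401 + 17.84·625 = 107837.11.
Real GDP 2004 (at 1991 prices) = 22.42·1148 + 47.26·1401 + 15.77·625 = 101805.67.
Deflator = Nominal/Real × 100 = 107837.11/101805.67 × 100 = 105.924.

105.92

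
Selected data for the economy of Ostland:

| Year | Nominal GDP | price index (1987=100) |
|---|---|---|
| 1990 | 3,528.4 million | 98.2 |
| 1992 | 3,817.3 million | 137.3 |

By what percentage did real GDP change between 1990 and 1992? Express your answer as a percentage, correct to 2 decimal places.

Deflate each year: 1990 → 3528.4/0.982 = 3593.08; 1992 → 3817.3/1.373 = 2780.26.
So real GDP changed by 2780.26/3593.08 − 1 = -0.2262, i.e. -22.62%.

-22.62%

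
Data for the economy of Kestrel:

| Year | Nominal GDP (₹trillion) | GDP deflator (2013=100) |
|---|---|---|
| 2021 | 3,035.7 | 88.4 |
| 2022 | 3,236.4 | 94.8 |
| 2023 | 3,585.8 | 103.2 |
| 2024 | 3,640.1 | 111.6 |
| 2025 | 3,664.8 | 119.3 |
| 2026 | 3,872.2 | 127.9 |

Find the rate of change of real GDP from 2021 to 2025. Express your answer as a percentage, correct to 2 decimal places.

-10.55%

Real GDP 2021 = 3035.7/0.884 = 3434.05.
Real GDP 2025 = 3664.8/1.193 = 3071.92.
Change = 3071.92/3434.05 − 1 = -0.1055.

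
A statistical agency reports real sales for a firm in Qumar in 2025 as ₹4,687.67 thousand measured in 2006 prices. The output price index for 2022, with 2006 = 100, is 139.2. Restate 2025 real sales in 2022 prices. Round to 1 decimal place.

₹6,525.2 thousand

Real sales in 2022 prices = Real sales in 2006 prices × (P_2022/P_2006) = 4687.67 × 1.392 = 6525.24.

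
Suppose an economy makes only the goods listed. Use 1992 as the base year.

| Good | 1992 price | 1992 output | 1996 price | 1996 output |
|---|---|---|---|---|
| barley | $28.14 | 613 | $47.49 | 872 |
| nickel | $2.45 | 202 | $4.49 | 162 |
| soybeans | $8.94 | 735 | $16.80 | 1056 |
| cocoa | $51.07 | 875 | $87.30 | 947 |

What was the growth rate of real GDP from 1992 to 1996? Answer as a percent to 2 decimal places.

Real GDP 1992 = Nominal GDP 1992 = 28.14·613 + 2.45·202 + 8.94·735 + 51.07·875 = 69001.87.
Real GDP 1996 (at 1992 prices) = 28.14·872 + 2.45·162 + 8.94·1056 + 51.07·947 = 82738.91.
Real growth = 82738.91/69001.87 − 1 = 0.1991.

19.91%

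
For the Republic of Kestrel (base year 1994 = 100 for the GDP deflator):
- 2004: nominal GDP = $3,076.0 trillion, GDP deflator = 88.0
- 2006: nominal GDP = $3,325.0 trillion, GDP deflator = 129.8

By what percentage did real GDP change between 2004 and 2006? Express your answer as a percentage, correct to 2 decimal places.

-26.72%

Deflate each year: 2004 → 3076.0/0.880 = 3495.45; 2006 → 3325.0/1.298 = 2561.63.
So real GDP changed by 2561.63/3495.45 − 1 = -0.2672, i.e. -26.72%.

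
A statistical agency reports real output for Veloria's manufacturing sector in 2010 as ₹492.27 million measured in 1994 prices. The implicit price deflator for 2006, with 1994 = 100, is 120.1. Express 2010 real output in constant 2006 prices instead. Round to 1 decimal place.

Real output in 2006 prices = Real output in 1994 prices × (P_2006/P_1994) = 492.27 × 1.201 = 591.22.

₹591.2 million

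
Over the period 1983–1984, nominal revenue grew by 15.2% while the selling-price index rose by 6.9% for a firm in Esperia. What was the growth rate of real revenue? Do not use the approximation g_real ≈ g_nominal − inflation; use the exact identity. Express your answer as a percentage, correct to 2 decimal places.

(1 + g_nom) = (1 + g_real)(1 + π), so g_real = 1.1520 / 1.0690 − 1 = 0.07764.

7.76%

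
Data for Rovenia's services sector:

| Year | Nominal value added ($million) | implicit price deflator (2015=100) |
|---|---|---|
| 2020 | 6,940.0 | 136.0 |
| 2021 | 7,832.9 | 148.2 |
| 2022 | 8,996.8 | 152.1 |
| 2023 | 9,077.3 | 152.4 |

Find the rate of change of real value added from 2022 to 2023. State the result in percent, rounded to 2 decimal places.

Real value added 2022 = 8996.8/1.521 = 5915.06.
Real value added 2023 = 9077.3/1.524 = 5956.23.
Change = 5956.23/5915.06 − 1 = 0.0070.

0.70%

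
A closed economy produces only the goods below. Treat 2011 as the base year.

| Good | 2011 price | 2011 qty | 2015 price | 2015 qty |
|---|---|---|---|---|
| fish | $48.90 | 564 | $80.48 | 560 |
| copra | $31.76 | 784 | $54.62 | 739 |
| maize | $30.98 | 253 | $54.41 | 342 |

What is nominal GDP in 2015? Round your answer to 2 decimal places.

Nominal GDP 2015 = Σ (p_2015 × q_2015) = 80.48·560 + 54.62·739 + 54.41·342 = 104041.20.

$104041.20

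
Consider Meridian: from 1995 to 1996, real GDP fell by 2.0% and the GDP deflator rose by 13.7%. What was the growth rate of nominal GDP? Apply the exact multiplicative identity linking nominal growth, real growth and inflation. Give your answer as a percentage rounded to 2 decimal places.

(1 + g_nom) = (1 + g_real)(1 + π) = 0.9800 × 1.1370 = 1.11426.

11.43%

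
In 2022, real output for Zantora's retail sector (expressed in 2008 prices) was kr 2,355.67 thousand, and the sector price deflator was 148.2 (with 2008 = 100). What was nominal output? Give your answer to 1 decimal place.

Nominal output = Real × (sector price deflator/100) = 2355.67 × 1.482 = 3491.10.

kr 3,491.1 thousand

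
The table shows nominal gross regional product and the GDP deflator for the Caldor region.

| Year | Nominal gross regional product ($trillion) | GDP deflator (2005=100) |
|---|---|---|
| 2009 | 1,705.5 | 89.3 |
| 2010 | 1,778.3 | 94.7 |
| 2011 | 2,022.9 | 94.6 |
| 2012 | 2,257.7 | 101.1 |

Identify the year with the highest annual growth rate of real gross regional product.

2010: real = 1778.3/0.947 = 1877.82; growth vs 2009 (1909.85) = -1.68%.
2011: real = 2022.9/0.946 = 2138.37; growth vs 2010 (1877.82) = 13.88%.
2012: real = 2257.7/1.011 = 2233.14; growth vs 2011 (2138.37) = 4.43%.

2011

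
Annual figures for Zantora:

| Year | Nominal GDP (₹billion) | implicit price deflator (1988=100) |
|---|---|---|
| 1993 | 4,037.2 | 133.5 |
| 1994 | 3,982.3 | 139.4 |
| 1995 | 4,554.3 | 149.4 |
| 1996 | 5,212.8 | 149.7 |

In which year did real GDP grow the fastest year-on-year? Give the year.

1994: real = 3982.3/1.394 = 2856.74; growth vs 1993 (3024.12) = -5.53%.
1995: real = 4554.3/1.494 = 3048.39; growth vs 1994 (2856.74) = 6.71%.
1996: real = 5212.8/1.497 = 3482.16; growth vs 1995 (3048.39) = 14.23%.

1996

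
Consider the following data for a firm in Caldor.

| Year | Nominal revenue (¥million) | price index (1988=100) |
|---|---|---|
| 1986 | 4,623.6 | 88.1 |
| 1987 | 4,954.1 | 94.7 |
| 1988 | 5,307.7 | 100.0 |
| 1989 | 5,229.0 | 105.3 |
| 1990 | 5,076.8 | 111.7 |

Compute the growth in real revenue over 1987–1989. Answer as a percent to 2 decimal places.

-5.08%

Real revenue 1987 = 4954.1/0.947 = 5231.36.
Real revenue 1989 = 5229.0/1.053 = 4965.81.
Change = 4965.81/5231.36 − 1 = -0.0508.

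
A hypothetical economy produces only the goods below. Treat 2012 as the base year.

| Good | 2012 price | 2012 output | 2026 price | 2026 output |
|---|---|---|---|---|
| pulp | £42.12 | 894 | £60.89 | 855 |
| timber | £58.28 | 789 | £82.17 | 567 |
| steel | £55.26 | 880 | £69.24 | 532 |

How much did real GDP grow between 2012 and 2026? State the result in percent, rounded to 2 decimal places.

-25.56%

Real GDP 2012 = Nominal GDP 2012 = 42.12·894 + 58.28·789 + 55.26·880 = 132267.00.
Real GDP 2026 (at 2012 prices) = 42.12·855 + 58.28·567 + 55.26·532 = 98455.68.
Real growth = 98455.68/132267.00 − 1 = -0.2556.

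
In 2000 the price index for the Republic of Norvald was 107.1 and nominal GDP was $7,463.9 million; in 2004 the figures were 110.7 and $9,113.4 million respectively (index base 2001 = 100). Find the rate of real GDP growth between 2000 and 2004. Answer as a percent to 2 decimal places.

18.13%

Real GDP 2000 = 7463.9 / 1.071 = 6969.09.
Real GDP 2004 = 9113.4 / 1.107 = 8232.52.
Real growth = 8232.52 / 6969.09 − 1 = 0.1813.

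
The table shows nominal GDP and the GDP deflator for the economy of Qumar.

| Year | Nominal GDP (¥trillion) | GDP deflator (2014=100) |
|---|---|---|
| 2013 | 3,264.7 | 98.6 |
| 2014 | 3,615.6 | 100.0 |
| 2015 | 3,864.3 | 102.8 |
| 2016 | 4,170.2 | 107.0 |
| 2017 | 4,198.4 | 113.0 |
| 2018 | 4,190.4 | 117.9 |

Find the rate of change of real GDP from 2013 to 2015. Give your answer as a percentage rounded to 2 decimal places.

Real GDP 2013 = 3264.7/0.986 = 3311.05.
Real GDP 2015 = 3864.3/1.028 = 3759.05.
Change = 3759.05/3311.05 − 1 = 0.1353.

13.53%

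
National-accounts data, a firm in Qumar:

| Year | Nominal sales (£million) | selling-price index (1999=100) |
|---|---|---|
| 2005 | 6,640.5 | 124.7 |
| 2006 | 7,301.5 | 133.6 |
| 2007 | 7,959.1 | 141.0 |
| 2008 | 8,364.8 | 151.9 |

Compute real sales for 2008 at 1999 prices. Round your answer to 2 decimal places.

Real sales 2008 = 8364.8 / 1.519 = 5506.78.

£5,506.78 million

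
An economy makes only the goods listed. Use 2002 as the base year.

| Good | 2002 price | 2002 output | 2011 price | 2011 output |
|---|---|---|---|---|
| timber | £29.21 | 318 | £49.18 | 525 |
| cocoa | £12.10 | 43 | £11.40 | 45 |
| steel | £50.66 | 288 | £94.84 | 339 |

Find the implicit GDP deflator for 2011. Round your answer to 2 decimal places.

Nominal GDP 2011 = 49.18·525 + 11.40·45 + 94.84·339 = 58483.26.
Real GDP 2011 (at 2002 prices) = 29.21·525 + 12.10·45 + 50.66·339 = 33053.49.
Deflator = Nominal/Real × 100 = 58483.26/33053.49 × 100 = 176.935.

176.94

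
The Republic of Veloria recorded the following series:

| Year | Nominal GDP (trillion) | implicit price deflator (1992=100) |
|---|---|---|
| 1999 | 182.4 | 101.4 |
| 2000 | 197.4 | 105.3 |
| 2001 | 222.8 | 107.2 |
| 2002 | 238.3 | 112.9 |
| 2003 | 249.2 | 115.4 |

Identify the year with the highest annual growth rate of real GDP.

2000: real = 197.4/1.053 = 187.46; growth vs 1999 (179.88) = 4.21%.
2001: real = 222.8/1.072 = 207.84; growth vs 2000 (187.46) = 10.87%.
2002: real = 238.3/1.129 = 211.07; growth vs 2001 (207.84) = 1.55%.
2003: real = 249.2/1.154 = 215.94; growth vs 2002 (211.07) = 2.31%.

2001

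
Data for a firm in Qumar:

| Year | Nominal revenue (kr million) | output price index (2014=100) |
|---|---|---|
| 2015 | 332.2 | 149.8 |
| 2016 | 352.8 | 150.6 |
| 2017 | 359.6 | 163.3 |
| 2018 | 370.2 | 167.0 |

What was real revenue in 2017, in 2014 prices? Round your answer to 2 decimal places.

kr 220.21 million

Real revenue 2017 = 359.6 / 1.633 = 220.21.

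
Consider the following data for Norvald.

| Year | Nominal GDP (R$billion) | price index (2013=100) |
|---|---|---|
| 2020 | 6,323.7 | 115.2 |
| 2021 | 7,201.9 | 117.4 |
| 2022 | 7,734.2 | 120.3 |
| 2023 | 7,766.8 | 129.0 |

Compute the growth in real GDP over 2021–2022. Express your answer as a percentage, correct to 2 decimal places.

Real GDP 2021 = 7201.9/1.174 = 6134.50.
Real GDP 2022 = 7734.2/1.203 = 6429.09.
Change = 6429.09/6134.50 − 1 = 0.0480.

4.80%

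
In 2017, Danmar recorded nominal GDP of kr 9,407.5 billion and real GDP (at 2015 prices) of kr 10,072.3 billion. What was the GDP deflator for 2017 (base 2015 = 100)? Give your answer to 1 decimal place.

GDP deflator = (Nominal / Real) × 100 = 9407.5 / 10072.3 × 100 = 93.40.

93.4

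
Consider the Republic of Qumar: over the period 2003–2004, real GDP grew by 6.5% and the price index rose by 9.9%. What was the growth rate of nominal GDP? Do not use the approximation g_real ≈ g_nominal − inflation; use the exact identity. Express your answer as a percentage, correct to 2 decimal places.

(1 + g_nom) = (1 + g_real)(1 + π) = 1.0650 × 1.0990 = 1.17044.

17.04%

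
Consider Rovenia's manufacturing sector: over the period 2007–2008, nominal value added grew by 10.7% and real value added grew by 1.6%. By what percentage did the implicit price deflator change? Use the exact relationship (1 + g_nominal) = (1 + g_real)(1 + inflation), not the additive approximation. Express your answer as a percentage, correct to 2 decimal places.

(1 + g_nom) = (1 + g_real)(1 + π), so π = 1.1070 / 1.0160 − 1 = 0.08957.

8.96%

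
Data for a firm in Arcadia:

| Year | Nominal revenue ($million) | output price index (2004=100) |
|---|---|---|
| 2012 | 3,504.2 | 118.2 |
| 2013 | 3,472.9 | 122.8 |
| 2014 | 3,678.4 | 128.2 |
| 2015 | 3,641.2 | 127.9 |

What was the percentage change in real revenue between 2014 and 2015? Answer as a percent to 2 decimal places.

-0.78%

Real revenue 2014 = 3678.4/1.282 = 2869.27.
Real revenue 2015 = 3641.2/1.279 = 2846.91.
Change = 2846.91/2869.27 − 1 = -0.0078.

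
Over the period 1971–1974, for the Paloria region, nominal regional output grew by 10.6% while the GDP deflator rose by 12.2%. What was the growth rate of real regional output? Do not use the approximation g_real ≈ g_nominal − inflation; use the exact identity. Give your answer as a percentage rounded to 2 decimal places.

(1 + g_nom) = (1 + g_real)(1 + π), so g_real = 1.1060 / 1.1220 − 1 = -0.01426.

-1.43%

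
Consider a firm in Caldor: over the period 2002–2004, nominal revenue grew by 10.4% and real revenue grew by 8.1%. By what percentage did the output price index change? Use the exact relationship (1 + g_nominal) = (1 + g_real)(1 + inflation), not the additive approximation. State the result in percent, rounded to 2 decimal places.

(1 + g_nom) = (1 + g_real)(1 + π), so π = 1.1040 / 1.0810 − 1 = 0.02128.

2.13%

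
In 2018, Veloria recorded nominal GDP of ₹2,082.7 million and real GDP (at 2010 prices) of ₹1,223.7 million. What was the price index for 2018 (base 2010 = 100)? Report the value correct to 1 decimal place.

price index = (Nominal / Real) × 100 = 2082.7 / 1223.7 × 100 = 170.20.

170.2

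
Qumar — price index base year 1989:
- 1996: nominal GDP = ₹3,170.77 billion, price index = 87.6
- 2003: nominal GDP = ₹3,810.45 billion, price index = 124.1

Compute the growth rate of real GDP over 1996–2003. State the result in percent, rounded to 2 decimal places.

-15.17%

Deflate each year: 1996 → 3170.77/0.876 = 3619.60; 2003 → 3810.45/1.241 = 3070.47.
So real GDP changed by 3070.47/3619.60 − 1 = -0.1517, i.e. -15.17%.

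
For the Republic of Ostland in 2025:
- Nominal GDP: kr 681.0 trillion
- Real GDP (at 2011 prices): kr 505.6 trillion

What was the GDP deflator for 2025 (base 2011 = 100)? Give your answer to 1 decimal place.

GDP deflator = (Nominal / Real) × 100 = 681.0 / 505.6 × 100 = 134.69.

134.7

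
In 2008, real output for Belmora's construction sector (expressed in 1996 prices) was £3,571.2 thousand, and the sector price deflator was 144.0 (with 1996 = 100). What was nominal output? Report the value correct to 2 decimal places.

Nominal output = Real × (sector price deflator/100) = 3571.2 × 1.440 = 5142.53.

£5,142.53 thousand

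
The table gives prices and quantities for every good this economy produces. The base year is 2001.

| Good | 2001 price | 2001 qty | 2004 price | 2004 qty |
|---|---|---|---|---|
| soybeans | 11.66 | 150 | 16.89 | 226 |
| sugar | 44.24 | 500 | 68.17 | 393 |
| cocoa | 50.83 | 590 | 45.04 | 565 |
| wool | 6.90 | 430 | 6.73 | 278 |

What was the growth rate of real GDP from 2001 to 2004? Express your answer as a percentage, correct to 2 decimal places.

Real GDP 2001 = Nominal GDP 2001 = 11.66·150 + 44.24·500 + 50.83·590 + 6.90·430 = 56825.70.
Real GDP 2004 (at 2001 prices) = 11.66·226 + 44.24·393 + 50.83·565 + 6.90·278 = 50658.63.
Real growth = 50658.63/56825.70 − 1 = -0.1085.

-10.85%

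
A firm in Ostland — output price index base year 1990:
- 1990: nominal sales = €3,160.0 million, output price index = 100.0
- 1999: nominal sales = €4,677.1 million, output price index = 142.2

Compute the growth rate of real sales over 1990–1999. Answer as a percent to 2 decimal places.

Real sales 1990 = 3160.0 / 1.000 = 3160.00.
Real sales 1999 = 4677.1 / 1.422 = 3289.10.
Real growth = 3289.10 / 3160.00 − 1 = 0.0409.

4.09%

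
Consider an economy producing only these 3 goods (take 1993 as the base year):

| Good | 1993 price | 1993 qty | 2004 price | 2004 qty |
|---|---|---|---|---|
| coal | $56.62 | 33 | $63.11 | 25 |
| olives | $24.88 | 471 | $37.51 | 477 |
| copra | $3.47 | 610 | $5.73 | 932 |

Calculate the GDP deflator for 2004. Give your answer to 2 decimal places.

150.21

Nominal GDP 2004 = 63.11·25 + 37.51·477 + 5.73·932 = 24810.38.
Real GDP 2004 (at 1993 prices) = 56.62·25 + 24.88·477 + 3.47·932 = 16517.30.
Deflator = Nominal/Real × 100 = 24810.38/16517.30 × 100 = 150.208.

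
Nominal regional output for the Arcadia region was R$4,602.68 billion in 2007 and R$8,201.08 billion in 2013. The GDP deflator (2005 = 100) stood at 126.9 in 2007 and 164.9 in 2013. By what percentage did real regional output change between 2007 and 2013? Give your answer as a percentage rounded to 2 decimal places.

37.12%

Deflate each year: 2007 → 4602.68/1.269 = 3627.01; 2013 → 8201.08/1.649 = 4973.37.
So real regional output changed by 4973.37/3627.01 − 1 = 0.3712, i.e. 37.12%.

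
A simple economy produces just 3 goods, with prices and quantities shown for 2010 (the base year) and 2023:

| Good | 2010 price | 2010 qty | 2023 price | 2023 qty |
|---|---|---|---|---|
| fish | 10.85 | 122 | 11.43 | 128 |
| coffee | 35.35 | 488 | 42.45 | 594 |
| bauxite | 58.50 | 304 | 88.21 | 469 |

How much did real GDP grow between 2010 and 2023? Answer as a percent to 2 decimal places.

37.03%

Real GDP 2010 = Nominal GDP 2010 = 10.85·122 + 35.35·488 + 58.50·304 = 36358.50.
Real GDP 2023 (at 2010 prices) = 10.85·128 + 35.35·594 + 58.50·469 = 49823.20.
Real growth = 49823.20/36358.50 − 1 = 0.3703.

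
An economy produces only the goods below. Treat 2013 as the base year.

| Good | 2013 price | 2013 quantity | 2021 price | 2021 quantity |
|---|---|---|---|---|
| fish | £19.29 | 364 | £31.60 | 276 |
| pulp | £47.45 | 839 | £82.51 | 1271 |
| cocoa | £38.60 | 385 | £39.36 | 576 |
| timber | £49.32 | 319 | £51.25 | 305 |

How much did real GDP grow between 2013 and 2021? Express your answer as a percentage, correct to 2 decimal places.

Real GDP 2013 = Nominal GDP 2013 = 19.29·364 + 47.45·839 + 38.60·385 + 49.32·319 = 77426.19.
Real GDP 2021 (at 2013 prices) = 19.29·276 + 47.45·1271 + 38.60·576 + 49.32·305 = 102909.19.
Real growth = 102909.19/77426.19 − 1 = 0.3291.

32.91%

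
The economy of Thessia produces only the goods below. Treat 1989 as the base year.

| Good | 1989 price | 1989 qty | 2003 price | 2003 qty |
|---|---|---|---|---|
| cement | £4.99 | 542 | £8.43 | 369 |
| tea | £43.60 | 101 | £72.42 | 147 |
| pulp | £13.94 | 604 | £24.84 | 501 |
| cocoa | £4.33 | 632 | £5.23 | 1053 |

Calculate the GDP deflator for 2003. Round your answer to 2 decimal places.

Nominal GDP 2003 = 8.43·369 + 72.42·147 + 24.84·501 + 5.23·1053 = 31708.44.
Real GDP 2003 (at 1989 prices) = 4.99·369 + 43.60·147 + 13.94·501 + 4.33·1053 = 19793.94.
Deflator = Nominal/Real × 100 = 31708.44/19793.94 × 100 = 160.193.

160.19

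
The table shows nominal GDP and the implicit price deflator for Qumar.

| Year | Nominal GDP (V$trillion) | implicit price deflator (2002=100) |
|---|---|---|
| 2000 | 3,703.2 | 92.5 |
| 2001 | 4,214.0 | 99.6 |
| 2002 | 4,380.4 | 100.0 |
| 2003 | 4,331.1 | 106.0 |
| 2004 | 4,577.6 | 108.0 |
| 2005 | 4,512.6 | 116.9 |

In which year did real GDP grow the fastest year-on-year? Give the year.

2001

2001: real = 4214.0/0.996 = 4230.92; growth vs 2000 (4003.46) = 5.68%.
2002: real = 4380.4/1.000 = 4380.40; growth vs 2001 (4230.92) = 3.53%.
2003: real = 4331.1/1.060 = 4085.94; growth vs 2002 (4380.40) = -6.72%.
2004: real = 4577.6/1.080 = 4238.52; growth vs 2003 (4085.94) = 3.73%.
2005: real = 4512.6/1.169 = 3860.22; growth vs 2004 (4238.52) = -8.93%.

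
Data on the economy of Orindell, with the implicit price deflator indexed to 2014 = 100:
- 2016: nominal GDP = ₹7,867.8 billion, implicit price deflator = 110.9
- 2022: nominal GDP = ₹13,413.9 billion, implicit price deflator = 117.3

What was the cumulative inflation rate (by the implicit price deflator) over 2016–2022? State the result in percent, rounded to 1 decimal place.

Price-level change = 117.3 / 110.9 − 1 = 0.0577.

5.8%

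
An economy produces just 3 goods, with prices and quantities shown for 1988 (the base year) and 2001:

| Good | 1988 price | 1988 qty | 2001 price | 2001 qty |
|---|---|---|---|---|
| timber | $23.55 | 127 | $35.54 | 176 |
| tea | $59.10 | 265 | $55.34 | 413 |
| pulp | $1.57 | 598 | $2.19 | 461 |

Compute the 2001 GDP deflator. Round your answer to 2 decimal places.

Nominal GDP 2001 = 35.54·176 + 55.34·413 + 2.19·461 = 30120.05.
Real GDP 2001 (at 1988 prices) = 23.55·176 + 59.10·413 + 1.57·461 = 29276.87.
Deflator = Nominal/Real × 100 = 30120.05/29276.87 × 100 = 102.880.

102.88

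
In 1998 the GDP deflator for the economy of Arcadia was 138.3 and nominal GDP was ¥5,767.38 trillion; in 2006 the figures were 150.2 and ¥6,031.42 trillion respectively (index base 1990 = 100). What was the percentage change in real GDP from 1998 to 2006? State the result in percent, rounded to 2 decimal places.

-3.71%

Real GDP 1998 = 5767.38 / 1.383 = 4170.20.
Real GDP 2006 = 6031.42 / 1.502 = 4015.59.
Real growth = 4015.59 / 4170.20 − 1 = -0.0371.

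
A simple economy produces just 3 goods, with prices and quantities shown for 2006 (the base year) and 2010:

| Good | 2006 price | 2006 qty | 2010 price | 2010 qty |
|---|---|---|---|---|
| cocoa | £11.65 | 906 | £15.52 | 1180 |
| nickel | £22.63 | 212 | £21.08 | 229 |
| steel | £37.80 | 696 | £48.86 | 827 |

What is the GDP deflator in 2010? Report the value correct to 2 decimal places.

126.62

Nominal GDP 2010 = 15.52·1180 + 21.08·229 + 48.86·827 = 63548.14.
Real GDP 2010 (at 2006 prices) = 11.65·1180 + 22.63·229 + 37.80·827 = 50189.87.
Deflator = Nominal/Real × 100 = 63548.14/50189.87 × 100 = 126.615.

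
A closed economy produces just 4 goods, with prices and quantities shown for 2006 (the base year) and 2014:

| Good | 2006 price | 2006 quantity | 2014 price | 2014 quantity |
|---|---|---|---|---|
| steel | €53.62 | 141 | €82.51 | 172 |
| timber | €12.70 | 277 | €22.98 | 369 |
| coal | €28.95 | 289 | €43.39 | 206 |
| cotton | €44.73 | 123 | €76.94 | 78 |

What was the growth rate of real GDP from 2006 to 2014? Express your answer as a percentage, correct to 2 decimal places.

Real GDP 2006 = Nominal GDP 2006 = 53.62·141 + 12.70·277 + 28.95·289 + 44.73·123 = 24946.66.
Real GDP 2014 (at 2006 prices) = 53.62·172 + 12.70·369 + 28.95·206 + 44.73·78 = 23361.58.
Real growth = 23361.58/24946.66 − 1 = -0.0635.

-6.35%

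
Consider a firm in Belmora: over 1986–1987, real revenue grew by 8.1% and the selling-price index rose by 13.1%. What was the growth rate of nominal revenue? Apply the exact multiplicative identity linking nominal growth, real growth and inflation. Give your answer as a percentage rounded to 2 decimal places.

22.26%

(1 + g_nom) = (1 + g_real)(1 + π) = 1.0810 × 1.1310 = 1.22261.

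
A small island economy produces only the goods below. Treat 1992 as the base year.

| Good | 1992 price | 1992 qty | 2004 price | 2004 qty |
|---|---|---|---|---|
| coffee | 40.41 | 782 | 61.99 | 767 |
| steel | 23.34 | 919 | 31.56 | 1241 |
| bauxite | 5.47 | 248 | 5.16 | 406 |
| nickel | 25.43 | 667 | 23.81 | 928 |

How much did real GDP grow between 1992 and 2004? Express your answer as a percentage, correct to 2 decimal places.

20.19%

Real GDP 1992 = Nominal GDP 1992 = 40.41·782 + 23.34·919 + 5.47·248 + 25.43·667 = 71368.45.
Real GDP 2004 (at 1992 prices) = 40.41·767 + 23.34·1241 + 5.47·406 + 25.43·928 = 85779.27.
Real growth = 85779.27/71368.45 − 1 = 0.2019.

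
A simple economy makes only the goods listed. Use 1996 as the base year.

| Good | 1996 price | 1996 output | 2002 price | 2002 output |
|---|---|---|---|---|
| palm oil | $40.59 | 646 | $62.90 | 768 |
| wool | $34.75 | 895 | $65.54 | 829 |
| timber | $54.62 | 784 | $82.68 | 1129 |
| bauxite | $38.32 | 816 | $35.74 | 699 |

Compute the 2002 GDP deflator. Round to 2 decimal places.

148.87

Nominal GDP 2002 = 62.90·768 + 65.54·829 + 82.68·1129 + 35.74·699 = 220967.84.
Real GDP 2002 (at 1996 prices) = 40.59·768 + 34.75·829 + 54.62·1129 + 38.32·699 = 148432.53.
Deflator = Nominal/Real × 100 = 220967.84/148432.53 × 100 = 148.868.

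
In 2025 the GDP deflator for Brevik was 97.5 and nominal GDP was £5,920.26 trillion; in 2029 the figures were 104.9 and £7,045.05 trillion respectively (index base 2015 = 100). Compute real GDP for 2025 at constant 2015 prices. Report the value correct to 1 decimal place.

Real GDP = Nominal / (GDP deflator/100) = 5920.26 / 0.975 = 6072.06.

£6,072.1 trillion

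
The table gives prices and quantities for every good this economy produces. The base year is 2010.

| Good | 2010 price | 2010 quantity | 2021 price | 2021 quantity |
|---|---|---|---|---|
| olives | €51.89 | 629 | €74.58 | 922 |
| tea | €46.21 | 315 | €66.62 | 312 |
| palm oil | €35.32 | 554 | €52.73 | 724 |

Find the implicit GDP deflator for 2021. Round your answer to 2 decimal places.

145.42

Nominal GDP 2021 = 74.58·922 + 66.62·312 + 52.73·724 = 127724.72.
Real GDP 2021 (at 2010 prices) = 51.89·922 + 46.21·312 + 35.32·724 = 87831.78.
Deflator = Nominal/Real × 100 = 127724.72/87831.78 × 100 = 145.420.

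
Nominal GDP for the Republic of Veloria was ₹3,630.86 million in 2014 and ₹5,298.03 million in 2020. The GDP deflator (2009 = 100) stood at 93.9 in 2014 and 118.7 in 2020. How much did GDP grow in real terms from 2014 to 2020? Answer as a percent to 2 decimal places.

Deflate each year: 2014 → 3630.86/0.939 = 3866.73; 2020 → 5298.03/1.187 = 4463.38.
So real GDP changed by 4463.38/3866.73 − 1 = 0.1543, i.e. 15.43%.

15.43%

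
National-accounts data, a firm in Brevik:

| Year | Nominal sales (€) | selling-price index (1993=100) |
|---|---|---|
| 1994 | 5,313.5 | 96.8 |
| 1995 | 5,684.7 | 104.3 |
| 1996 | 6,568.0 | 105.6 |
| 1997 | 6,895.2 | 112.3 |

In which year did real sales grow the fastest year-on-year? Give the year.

1995: real = 5684.7/1.043 = 5450.34; growth vs 1994 (5489.15) = -0.71%.
1996: real = 6568.0/1.056 = 6219.70; growth vs 1995 (5450.34) = 14.12%.
1997: real = 6895.2/1.123 = 6139.98; growth vs 1996 (6219.70) = -1.28%.

1996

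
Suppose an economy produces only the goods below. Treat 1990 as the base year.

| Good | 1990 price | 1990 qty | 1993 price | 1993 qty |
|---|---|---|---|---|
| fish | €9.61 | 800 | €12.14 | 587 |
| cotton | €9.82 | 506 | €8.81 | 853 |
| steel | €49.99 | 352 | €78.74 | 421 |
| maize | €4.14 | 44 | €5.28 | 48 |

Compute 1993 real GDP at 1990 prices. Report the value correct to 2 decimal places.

€35262.04

Real GDP 1993 = Σ (p_1990 × q_1993) = 9.61·587 + 9.82·853 + 49.99·421 + 4.14·48 = 35262.04.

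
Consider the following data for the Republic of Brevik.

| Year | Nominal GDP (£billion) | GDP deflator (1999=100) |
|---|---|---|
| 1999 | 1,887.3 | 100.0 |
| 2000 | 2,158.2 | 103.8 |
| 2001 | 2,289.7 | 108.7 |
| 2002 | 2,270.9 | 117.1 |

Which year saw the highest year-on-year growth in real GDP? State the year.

2000

2000: real = 2158.2/1.038 = 2079.19; growth vs 1999 (1887.30) = 10.17%.
2001: real = 2289.7/1.087 = 2106.44; growth vs 2000 (2079.19) = 1.31%.
2002: real = 2270.9/1.171 = 1939.28; growth vs 2001 (2106.44) = -7.94%.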